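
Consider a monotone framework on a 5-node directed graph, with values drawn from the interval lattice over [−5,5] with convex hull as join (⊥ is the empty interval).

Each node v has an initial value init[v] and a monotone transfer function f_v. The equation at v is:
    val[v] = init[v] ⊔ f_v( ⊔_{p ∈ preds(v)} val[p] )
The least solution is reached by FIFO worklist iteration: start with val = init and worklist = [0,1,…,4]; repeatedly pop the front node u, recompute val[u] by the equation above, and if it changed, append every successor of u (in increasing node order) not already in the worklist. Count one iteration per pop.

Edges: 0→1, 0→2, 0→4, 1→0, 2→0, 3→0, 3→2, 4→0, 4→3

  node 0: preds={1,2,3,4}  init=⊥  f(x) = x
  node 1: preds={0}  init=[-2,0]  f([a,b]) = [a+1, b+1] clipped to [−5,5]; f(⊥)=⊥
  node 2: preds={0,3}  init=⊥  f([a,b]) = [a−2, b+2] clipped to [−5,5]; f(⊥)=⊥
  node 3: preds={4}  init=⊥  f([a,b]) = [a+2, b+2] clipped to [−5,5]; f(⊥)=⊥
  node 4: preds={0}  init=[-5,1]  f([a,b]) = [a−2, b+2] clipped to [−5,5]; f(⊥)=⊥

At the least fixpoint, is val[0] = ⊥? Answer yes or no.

no

Iteration log — 16 steps:
  step 1. node 0  ⊔preds=[-5,1]  new=[-5,1]  old=⊥  +wl: 
  step 2. node 1  ⊔preds=[-5,1]  new=[-4,2]  old=[-2,0]  +wl: 0
  step 3. node 2  ⊔preds=[-5,1]  new=[-5,3]  old=⊥  +wl: 
  step 4. node 3  ⊔preds=[-5,1]  new=[-3,3]  old=⊥  +wl: 2
  step 5. node 4  ⊔preds=[-5,1]  new=[-5,3]  old=[-5,1]  +wl: 3
  step 6. node 0  ⊔preds=[-5,3]  new=[-5,3]  old=[-5,1]  +wl: 1,4
  step 7. node 2  ⊔preds=[-5,3]  new=[-5,5]  old=[-5,3]  +wl: 0
  step 8. node 3  ⊔preds=[-5,3]  new=[-3,5]  old=[-3,3]  +wl: 2
  step 9. node 1  ⊔preds=[-5,3]  new=[-4,4]  old=[-4,2]  +wl: 
  step 10. node 4  ⊔preds=[-5,3]  new=[-5,5]  old=[-5,3]  +wl: 3
  step 11. node 0  ⊔preds=[-5,5]  new=[-5,5]  old=[-5,3]  +wl: 1,4
  step 12. node 2  ⊔preds=[-5,5]  new=[-5,5]  stable
  step 13. node 3  ⊔preds=[-5,5]  new=[-3,5]  stable
  step 14. node 1  ⊔preds=[-5,5]  new=[-4,5]  old=[-4,4]  +wl: 0
  step 15. node 4  ⊔preds=[-5,5]  new=[-5,5]  stable
  step 16. node 0  ⊔preds=[-5,5]  new=[-5,5]  stable

Least fixpoint reached:
  node 0: [-5,5]
  node 1: [-4,5]
  node 2: [-5,5]
  node 3: [-3,5]
  node 4: [-5,5]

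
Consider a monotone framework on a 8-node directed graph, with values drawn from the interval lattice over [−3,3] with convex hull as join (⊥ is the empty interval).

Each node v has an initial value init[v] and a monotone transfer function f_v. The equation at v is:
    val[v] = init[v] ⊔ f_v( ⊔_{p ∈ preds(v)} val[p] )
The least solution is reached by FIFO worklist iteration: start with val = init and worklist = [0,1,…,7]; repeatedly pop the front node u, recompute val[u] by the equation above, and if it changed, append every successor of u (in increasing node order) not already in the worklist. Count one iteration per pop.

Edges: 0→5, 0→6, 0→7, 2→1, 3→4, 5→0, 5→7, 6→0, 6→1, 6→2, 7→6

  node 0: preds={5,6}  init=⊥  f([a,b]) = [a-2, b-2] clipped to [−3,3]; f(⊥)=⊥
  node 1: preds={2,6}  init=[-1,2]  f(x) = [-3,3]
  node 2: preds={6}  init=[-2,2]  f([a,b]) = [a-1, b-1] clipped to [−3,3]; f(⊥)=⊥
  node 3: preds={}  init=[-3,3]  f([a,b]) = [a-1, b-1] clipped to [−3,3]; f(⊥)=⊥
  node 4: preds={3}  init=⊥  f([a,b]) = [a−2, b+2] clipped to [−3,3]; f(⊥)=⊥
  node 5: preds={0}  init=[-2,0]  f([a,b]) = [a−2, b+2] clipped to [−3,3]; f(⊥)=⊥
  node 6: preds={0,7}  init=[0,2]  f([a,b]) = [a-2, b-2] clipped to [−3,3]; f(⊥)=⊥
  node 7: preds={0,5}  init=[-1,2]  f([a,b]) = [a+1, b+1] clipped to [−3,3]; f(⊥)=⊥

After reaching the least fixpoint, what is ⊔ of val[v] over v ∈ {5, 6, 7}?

[-3,3]

Iteration log — 13 steps:
  step 1. node 0  ⊔preds=[-2,2]  new=[-3,0]  old=⊥  +wl: 
  step 2. node 1  ⊔preds=[-2,2]  new=[-3,3]  old=[-1,2]  +wl: 
  step 3. node 2  ⊔preds=[0,2]  new=[-2,2]  stable
  step 4. node 3  ⊔preds=⊥  new=[-3,3]  stable
  step 5. node 4  ⊔preds=[-3,3]  new=[-3,3]  old=⊥  +wl: 
  step 6. node 5  ⊔preds=[-3,0]  new=[-3,2]  old=[-2,0]  +wl: 0
  step 7. node 6  ⊔preds=[-3,2]  new=[-3,2]  old=[0,2]  +wl: 1,2
  step 8. node 7  ⊔preds=[-3,2]  new=[-2,3]  old=[-1,2]  +wl: 6
  step 9. node 0  ⊔preds=[-3,2]  new=[-3,0]  stable
  step 10. node 1  ⊔preds=[-3,2]  new=[-3,3]  stable
  step 11. node 2  ⊔preds=[-3,2]  new=[-3,2]  old=[-2,2]  +wl: 1
  step 12. node 6  ⊔preds=[-3,3]  new=[-3,2]  stable
  step 13. node 1  ⊔preds=[-3,2]  new=[-3,3]  stable

Least fixpoint reached:
  node 0: [-3,0]
  node 1: [-3,3]
  node 2: [-3,2]
  node 3: [-3,3]
  node 4: [-3,3]
  node 5: [-3,2]
  node 6: [-3,2]
  node 7: [-2,3]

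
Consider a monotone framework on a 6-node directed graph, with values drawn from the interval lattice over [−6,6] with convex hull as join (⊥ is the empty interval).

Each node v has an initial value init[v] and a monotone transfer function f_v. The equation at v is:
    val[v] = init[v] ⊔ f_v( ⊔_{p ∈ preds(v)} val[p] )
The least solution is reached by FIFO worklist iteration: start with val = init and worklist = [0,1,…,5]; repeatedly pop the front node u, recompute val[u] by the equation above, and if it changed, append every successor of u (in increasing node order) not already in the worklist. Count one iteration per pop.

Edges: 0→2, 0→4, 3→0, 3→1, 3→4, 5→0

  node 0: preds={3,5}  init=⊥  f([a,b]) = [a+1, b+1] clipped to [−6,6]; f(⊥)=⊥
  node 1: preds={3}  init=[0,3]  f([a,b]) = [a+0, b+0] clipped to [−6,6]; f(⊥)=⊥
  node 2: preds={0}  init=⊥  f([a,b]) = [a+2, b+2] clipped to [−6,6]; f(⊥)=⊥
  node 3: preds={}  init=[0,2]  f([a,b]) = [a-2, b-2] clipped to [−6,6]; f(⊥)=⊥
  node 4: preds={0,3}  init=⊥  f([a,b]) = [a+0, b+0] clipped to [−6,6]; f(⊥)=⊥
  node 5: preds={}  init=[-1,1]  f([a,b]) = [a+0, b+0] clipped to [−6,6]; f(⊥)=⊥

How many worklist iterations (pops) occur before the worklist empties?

6

Iteration log — 6 steps:
  step 1. node 0  ⊔preds=[-1,2]  new=[0,3]  old=⊥  +wl: 
  step 2. node 1  ⊔preds=[0,2]  new=[0,3]  stable
  step 3. node 2  ⊔preds=[0,3]  new=[2,5]  old=⊥  +wl: 
  step 4. node 3  ⊔preds=⊥  new=[0,2]  stable
  step 5. node 4  ⊔preds=[0,3]  new=[0,3]  old=⊥  +wl: 
  step 6. node 5  ⊔preds=⊥  new=[-1,1]  stable

Least fixpoint reached:
  node 0: [0,3]
  node 1: [0,3]
  node 2: [2,5]
  node 3: [0,2]
  node 4: [0,3]
  node 5: [-1,1]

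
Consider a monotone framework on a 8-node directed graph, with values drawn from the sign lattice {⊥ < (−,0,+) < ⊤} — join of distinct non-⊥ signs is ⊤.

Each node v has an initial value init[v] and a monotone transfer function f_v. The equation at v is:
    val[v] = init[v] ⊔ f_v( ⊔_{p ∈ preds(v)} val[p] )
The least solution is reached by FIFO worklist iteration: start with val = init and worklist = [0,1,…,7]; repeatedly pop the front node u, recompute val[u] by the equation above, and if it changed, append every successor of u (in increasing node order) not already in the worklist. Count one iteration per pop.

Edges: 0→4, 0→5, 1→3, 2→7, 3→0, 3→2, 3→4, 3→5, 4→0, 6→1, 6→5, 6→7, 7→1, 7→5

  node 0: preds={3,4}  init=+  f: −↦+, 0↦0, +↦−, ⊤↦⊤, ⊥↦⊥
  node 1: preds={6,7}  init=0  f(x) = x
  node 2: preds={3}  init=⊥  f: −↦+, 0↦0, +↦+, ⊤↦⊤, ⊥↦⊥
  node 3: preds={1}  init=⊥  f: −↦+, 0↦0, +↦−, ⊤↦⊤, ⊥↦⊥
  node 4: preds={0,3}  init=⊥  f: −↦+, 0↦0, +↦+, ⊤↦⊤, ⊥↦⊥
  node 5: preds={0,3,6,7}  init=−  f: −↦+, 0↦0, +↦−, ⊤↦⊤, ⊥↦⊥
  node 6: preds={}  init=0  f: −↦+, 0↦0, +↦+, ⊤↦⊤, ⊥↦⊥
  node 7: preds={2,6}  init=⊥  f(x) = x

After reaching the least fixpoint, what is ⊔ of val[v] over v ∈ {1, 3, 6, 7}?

0

Worklist (14 pops):
  #1 pop 0: in=⊥ → + (no change)
  #2 pop 1: in=0 → 0 (no change)
  #3 pop 2: in=⊥ → ⊥ (no change)
  #4 pop 3: in=0 → 0 (was ⊥); enqueue [0,2]
  #5 pop 4: in=⊤ → ⊤ (was ⊥); enqueue []
  #6 pop 5: in=⊤ → ⊤ (was −); enqueue []
  #7 pop 6: in=⊥ → 0 (no change)
  #8 pop 7: in=0 → 0 (was ⊥); enqueue [1,5]
  #9 pop 0: in=⊤ → ⊤ (was +); enqueue [4]
  #10 pop 2: in=0 → 0 (was ⊥); enqueue [7]
  #11 pop 1: in=0 → 0 (no change)
  #12 pop 5: in=⊤ → ⊤ (no change)
  #13 pop 4: in=⊤ → ⊤ (no change)
  #14 pop 7: in=0 → 0 (no change)

Fixpoint:
  val[0] = ⊤
  val[1] = 0
  val[2] = 0
  val[3] = 0
  val[4] = ⊤
  val[5] = ⊤
  val[6] = 0
  val[7] = 0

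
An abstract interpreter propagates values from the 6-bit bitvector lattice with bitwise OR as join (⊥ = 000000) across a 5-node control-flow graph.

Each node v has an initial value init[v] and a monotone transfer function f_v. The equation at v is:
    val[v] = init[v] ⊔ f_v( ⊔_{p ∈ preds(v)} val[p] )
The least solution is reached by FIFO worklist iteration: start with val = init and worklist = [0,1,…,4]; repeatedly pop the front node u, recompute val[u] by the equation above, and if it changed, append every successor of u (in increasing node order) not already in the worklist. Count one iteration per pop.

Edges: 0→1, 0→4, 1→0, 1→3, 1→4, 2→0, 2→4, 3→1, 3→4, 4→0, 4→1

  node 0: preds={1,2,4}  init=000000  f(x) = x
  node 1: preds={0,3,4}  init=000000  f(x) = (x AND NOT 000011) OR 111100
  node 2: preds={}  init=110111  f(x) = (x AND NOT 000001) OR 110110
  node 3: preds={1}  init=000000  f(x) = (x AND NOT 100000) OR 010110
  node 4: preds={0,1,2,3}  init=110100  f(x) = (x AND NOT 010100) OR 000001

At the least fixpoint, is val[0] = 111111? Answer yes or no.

yes

Iteration log — 8 steps:
  step 1. node 0  ⊔preds=110111  new=110111  old=000000  +wl: 
  step 2. node 1  ⊔preds=110111  new=111100  old=000000  +wl: 0
  step 3. node 2  ⊔preds=000000  new=110111  stable
  step 4. node 3  ⊔preds=111100  new=011110  old=000000  +wl: 1
  step 5. node 4  ⊔preds=111111  new=111111  old=110100  +wl: 
  step 6. node 0  ⊔preds=111111  new=111111  old=110111  +wl: 4
  step 7. node 1  ⊔preds=111111  new=111100  stable
  step 8. node 4  ⊔preds=111111  new=111111  stable

Least fixpoint reached:
  node 0: 111111
  node 1: 111100
  node 2: 110111
  node 3: 011110
  node 4: 111111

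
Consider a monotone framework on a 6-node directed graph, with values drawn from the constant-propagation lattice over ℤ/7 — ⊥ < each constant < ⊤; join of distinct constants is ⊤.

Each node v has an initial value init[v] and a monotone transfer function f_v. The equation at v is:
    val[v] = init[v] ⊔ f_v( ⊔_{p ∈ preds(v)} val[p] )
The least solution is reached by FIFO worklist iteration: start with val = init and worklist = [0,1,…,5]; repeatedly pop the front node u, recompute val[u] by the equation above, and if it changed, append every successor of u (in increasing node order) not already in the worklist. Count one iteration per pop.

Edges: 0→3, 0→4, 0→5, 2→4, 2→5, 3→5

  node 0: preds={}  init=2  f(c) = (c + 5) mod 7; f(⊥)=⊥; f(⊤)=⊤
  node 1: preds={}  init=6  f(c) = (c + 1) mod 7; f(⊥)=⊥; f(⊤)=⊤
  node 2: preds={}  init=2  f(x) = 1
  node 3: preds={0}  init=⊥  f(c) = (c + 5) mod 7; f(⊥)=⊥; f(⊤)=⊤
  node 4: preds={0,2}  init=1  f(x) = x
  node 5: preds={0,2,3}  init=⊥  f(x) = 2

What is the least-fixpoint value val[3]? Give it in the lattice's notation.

Trace (6 dequeues):
  [1] u=0 | in ⊥ | out 2 | ==
  [2] u=1 | in ⊥ | out 6 | ==
  [3] u=2 | in ⊥ | out ⊤ | prev 2 | push {}
  [4] u=3 | in 2 | out 0 | prev ⊥ | push {}
  [5] u=4 | in ⊤ | out ⊤ | prev 1 | push {}
  [6] u=5 | in ⊤ | out 2 | prev ⊥ | push {}

Converged values:
  [0] 2
  [1] 6
  [2] ⊤
  [3] 0
  [4] ⊤
  [5] 2

0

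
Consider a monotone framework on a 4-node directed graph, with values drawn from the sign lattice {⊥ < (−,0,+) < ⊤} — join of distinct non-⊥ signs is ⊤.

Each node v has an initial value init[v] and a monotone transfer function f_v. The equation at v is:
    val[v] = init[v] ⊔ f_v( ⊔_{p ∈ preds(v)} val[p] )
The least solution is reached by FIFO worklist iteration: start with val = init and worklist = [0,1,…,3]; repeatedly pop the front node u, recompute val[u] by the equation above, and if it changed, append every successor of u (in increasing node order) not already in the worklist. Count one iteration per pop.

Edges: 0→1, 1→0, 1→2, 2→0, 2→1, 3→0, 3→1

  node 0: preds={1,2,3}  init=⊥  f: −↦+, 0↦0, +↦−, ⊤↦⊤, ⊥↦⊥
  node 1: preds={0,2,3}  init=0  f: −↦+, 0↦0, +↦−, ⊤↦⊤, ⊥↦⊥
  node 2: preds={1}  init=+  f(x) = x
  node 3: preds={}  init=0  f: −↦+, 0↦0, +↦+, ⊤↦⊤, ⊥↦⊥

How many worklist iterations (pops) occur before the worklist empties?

6

Worklist (6 pops):
  #1 pop 0: in=⊤ → ⊤ (was ⊥); enqueue []
  #2 pop 1: in=⊤ → ⊤ (was 0); enqueue [0]
  #3 pop 2: in=⊤ → ⊤ (was +); enqueue [1]
  #4 pop 3: in=⊥ → 0 (no change)
  #5 pop 0: in=⊤ → ⊤ (no change)
  #6 pop 1: in=⊤ → ⊤ (no change)

Fixpoint:
  val[0] = ⊤
  val[1] = ⊤
  val[2] = ⊤
  val[3] = 0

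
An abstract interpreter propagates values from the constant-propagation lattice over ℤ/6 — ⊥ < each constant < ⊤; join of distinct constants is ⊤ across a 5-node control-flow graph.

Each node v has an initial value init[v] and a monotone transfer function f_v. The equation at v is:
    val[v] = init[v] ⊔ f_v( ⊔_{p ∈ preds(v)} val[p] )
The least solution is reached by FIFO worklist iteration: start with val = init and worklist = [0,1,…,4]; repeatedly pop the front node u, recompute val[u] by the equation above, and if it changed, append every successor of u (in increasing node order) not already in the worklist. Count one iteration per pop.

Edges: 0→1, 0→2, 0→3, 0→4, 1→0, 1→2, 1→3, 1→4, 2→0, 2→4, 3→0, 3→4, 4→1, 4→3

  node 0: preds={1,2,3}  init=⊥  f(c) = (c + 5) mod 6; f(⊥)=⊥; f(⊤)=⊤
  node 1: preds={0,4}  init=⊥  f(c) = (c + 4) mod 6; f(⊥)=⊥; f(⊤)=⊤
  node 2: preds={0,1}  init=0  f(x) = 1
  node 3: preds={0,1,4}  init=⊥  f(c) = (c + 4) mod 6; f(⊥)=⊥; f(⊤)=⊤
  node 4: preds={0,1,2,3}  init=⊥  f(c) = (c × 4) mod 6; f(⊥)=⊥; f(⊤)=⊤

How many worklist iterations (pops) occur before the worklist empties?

Iteration log — 11 steps:
  step 1. node 0  ⊔preds=0  new=5  old=⊥  +wl: 
  step 2. node 1  ⊔preds=5  new=3  old=⊥  +wl: 0
  step 3. node 2  ⊔preds=⊤  new=⊤  old=0  +wl: 
  step 4. node 3  ⊔preds=⊤  new=⊤  old=⊥  +wl: 
  step 5. node 4  ⊔preds=⊤  new=⊤  old=⊥  +wl: 1,3
  step 6. node 0  ⊔preds=⊤  new=⊤  old=5  +wl: 2,4
  step 7. node 1  ⊔preds=⊤  new=⊤  old=3  +wl: 0
  step 8. node 3  ⊔preds=⊤  new=⊤  stable
  step 9. node 2  ⊔preds=⊤  new=⊤  stable
  step 10. node 4  ⊔preds=⊤  new=⊤  stable
  step 11. node 0  ⊔preds=⊤  new=⊤  stable

Least fixpoint reached:
  node 0: ⊤
  node 1: ⊤
  node 2: ⊤
  node 3: ⊤
  node 4: ⊤

11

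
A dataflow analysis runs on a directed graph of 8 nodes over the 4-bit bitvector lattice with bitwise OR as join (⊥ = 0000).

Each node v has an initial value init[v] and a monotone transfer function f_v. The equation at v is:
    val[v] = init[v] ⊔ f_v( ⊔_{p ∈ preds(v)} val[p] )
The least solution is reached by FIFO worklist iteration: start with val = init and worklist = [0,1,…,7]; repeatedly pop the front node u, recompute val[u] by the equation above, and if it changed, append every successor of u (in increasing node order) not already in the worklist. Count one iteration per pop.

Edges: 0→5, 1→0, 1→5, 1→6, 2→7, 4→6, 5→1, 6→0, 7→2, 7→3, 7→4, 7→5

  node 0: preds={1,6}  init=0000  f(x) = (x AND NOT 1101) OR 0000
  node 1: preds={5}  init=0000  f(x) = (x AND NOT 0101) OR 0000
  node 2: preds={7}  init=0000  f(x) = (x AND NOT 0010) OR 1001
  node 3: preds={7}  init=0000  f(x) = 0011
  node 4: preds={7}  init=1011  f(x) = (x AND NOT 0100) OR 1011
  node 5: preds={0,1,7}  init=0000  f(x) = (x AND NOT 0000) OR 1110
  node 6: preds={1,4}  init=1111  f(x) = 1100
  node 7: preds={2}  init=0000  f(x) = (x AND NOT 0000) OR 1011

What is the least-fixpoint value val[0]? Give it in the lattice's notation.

Worklist (16 pops):
  #1 pop 0: in=1111 → 0010 (was 0000); enqueue []
  #2 pop 1: in=0000 → 0000 (no change)
  #3 pop 2: in=0000 → 1001 (was 0000); enqueue []
  #4 pop 3: in=0000 → 0011 (was 0000); enqueue []
  #5 pop 4: in=0000 → 1011 (no change)
  #6 pop 5: in=0010 → 1110 (was 0000); enqueue [1]
  #7 pop 6: in=1011 → 1111 (no change)
  #8 pop 7: in=1001 → 1011 (was 0000); enqueue [2,3,4,5]
  #9 pop 1: in=1110 → 1010 (was 0000); enqueue [0,6]
  #10 pop 2: in=1011 → 1001 (no change)
  #11 pop 3: in=1011 → 0011 (no change)
  #12 pop 4: in=1011 → 1011 (no change)
  #13 pop 5: in=1011 → 1111 (was 1110); enqueue [1]
  #14 pop 0: in=1111 → 0010 (no change)
  #15 pop 6: in=1011 → 1111 (no change)
  #16 pop 1: in=1111 → 1010 (no change)

Fixpoint:
  val[0] = 0010
  val[1] = 1010
  val[2] = 1001
  val[3] = 0011
  val[4] = 1011
  val[5] = 1111
  val[6] = 1111
  val[7] = 1011

0010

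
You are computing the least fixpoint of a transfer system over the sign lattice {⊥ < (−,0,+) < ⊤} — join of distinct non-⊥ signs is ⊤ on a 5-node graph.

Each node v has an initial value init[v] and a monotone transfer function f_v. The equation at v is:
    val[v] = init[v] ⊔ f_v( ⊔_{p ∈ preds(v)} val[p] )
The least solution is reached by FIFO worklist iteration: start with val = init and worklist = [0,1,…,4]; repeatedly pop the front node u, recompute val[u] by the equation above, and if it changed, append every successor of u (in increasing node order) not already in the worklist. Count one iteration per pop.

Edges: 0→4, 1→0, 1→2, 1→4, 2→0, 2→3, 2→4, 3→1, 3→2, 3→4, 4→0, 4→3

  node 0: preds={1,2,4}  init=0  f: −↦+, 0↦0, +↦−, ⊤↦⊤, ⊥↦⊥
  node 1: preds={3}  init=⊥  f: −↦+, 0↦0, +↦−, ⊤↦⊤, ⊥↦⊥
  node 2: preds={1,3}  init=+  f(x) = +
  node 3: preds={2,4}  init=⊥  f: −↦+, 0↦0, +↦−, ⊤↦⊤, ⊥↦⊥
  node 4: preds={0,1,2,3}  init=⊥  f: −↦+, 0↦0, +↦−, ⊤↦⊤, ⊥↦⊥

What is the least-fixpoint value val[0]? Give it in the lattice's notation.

⊤

Worklist (14 pops):
  #1 pop 0: in=+ → ⊤ (was 0); enqueue []
  #2 pop 1: in=⊥ → ⊥ (no change)
  #3 pop 2: in=⊥ → + (no change)
  #4 pop 3: in=+ → − (was ⊥); enqueue [1,2]
  #5 pop 4: in=⊤ → ⊤ (was ⊥); enqueue [0,3]
  #6 pop 1: in=− → + (was ⊥); enqueue [4]
  #7 pop 2: in=⊤ → + (no change)
  #8 pop 0: in=⊤ → ⊤ (no change)
  #9 pop 3: in=⊤ → ⊤ (was −); enqueue [1,2]
  #10 pop 4: in=⊤ → ⊤ (no change)
  #11 pop 1: in=⊤ → ⊤ (was +); enqueue [0,4]
  #12 pop 2: in=⊤ → + (no change)
  #13 pop 0: in=⊤ → ⊤ (no change)
  #14 pop 4: in=⊤ → ⊤ (no change)

Fixpoint:
  val[0] = ⊤
  val[1] = ⊤
  val[2] = +
  val[3] = ⊤
  val[4] = ⊤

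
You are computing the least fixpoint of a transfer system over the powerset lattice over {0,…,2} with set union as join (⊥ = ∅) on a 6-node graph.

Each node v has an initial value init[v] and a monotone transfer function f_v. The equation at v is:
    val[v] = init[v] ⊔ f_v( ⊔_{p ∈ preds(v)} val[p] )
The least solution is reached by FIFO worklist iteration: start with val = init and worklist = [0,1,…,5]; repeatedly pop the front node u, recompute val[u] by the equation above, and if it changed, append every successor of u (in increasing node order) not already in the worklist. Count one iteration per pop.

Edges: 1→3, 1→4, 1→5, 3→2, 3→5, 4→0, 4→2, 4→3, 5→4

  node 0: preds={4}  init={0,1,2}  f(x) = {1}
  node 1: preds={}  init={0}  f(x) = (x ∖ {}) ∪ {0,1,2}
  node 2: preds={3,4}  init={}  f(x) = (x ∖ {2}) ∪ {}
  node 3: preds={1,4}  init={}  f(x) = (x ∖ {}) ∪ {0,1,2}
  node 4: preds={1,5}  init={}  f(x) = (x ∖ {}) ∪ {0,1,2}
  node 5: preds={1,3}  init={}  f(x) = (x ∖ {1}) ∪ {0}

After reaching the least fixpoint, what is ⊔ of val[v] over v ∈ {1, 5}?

Trace (10 dequeues):
  [1] u=0 | in {} | out {0,1,2} | ==
  [2] u=1 | in {} | out {0,1,2} | prev {0} | push {}
  [3] u=2 | in {} | out {} | ==
  [4] u=3 | in {0,1,2} | out {0,1,2} | prev {} | push {2}
  [5] u=4 | in {0,1,2} | out {0,1,2} | prev {} | push {0,3}
  [6] u=5 | in {0,1,2} | out {0,2} | prev {} | push {4}
  [7] u=2 | in {0,1,2} | out {0,1} | prev {} | push {}
  [8] u=0 | in {0,1,2} | out {0,1,2} | ==
  [9] u=3 | in {0,1,2} | out {0,1,2} | ==
  [10] u=4 | in {0,1,2} | out {0,1,2} | ==

Converged values:
  [0] {0,1,2}
  [1] {0,1,2}
  [2] {0,1}
  [3] {0,1,2}
  [4] {0,1,2}
  [5] {0,2}

{0,1,2}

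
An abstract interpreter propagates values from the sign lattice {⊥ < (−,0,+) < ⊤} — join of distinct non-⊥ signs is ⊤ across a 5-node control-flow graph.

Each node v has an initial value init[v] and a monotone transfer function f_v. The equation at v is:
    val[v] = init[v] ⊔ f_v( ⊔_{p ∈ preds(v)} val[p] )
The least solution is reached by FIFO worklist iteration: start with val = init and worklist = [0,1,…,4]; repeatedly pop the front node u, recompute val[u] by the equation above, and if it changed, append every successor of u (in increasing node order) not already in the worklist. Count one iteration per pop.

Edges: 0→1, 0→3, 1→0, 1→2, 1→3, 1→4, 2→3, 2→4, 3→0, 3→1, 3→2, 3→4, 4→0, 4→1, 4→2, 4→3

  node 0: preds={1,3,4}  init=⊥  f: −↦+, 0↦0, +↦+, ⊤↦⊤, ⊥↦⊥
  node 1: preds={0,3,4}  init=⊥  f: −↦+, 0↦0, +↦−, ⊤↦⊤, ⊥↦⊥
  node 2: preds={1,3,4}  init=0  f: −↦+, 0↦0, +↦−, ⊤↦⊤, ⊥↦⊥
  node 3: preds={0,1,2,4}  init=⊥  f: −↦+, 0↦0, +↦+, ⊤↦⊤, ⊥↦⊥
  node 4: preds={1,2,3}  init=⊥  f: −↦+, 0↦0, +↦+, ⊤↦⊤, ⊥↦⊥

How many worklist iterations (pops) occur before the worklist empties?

11

Trace (11 dequeues):
  [1] u=0 | in ⊥ | out ⊥ | ==
  [2] u=1 | in ⊥ | out ⊥ | ==
  [3] u=2 | in ⊥ | out 0 | ==
  [4] u=3 | in 0 | out 0 | prev ⊥ | push {0,1,2}
  [5] u=4 | in 0 | out 0 | prev ⊥ | push {3}
  [6] u=0 | in 0 | out 0 | prev ⊥ | push {}
  [7] u=1 | in 0 | out 0 | prev ⊥ | push {0,4}
  [8] u=2 | in 0 | out 0 | ==
  [9] u=3 | in 0 | out 0 | ==
  [10] u=0 | in 0 | out 0 | ==
  [11] u=4 | in 0 | out 0 | ==

Converged values:
  [0] 0
  [1] 0
  [2] 0
  [3] 0
  [4] 0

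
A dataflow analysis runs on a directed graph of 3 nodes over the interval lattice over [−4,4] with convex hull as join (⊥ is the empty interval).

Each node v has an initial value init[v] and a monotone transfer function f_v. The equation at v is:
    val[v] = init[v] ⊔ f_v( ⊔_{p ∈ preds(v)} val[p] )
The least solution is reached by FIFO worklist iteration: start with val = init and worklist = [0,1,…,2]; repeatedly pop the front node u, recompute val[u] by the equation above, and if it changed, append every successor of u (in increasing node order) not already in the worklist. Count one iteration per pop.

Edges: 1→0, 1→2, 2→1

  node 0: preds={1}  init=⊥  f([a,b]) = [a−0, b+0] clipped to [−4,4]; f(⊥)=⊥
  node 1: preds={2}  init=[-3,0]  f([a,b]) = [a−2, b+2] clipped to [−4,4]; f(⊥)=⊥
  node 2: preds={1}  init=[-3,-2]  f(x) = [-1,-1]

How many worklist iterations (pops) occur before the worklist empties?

7

Iteration log — 7 steps:
  step 1. node 0  ⊔preds=[-3,0]  new=[-3,0]  old=⊥  +wl: 
  step 2. node 1  ⊔preds=[-3,-2]  new=[-4,0]  old=[-3,0]  +wl: 0
  step 3. node 2  ⊔preds=[-4,0]  new=[-3,-1]  old=[-3,-2]  +wl: 1
  step 4. node 0  ⊔preds=[-4,0]  new=[-4,0]  old=[-3,0]  +wl: 
  step 5. node 1  ⊔preds=[-3,-1]  new=[-4,1]  old=[-4,0]  +wl: 0,2
  step 6. node 0  ⊔preds=[-4,1]  new=[-4,1]  old=[-4,0]  +wl: 
  step 7. node 2  ⊔preds=[-4,1]  new=[-3,-1]  stable

Least fixpoint reached:
  node 0: [-4,1]
  node 1: [-4,1]
  node 2: [-3,-1]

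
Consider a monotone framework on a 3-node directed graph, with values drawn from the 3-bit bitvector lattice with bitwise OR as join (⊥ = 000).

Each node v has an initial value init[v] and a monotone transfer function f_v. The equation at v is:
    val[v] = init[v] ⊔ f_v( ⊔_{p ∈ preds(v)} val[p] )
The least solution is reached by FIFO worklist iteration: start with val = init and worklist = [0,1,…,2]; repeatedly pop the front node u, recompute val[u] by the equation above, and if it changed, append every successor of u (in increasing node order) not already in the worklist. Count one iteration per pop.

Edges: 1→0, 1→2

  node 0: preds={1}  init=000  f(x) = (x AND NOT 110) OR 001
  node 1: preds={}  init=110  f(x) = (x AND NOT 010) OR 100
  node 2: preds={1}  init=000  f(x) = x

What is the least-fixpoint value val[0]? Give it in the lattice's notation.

001

Worklist (3 pops):
  #1 pop 0: in=110 → 001 (was 000); enqueue []
  #2 pop 1: in=000 → 110 (no change)
  #3 pop 2: in=110 → 110 (was 000); enqueue []

Fixpoint:
  val[0] = 001
  val[1] = 110
  val[2] = 110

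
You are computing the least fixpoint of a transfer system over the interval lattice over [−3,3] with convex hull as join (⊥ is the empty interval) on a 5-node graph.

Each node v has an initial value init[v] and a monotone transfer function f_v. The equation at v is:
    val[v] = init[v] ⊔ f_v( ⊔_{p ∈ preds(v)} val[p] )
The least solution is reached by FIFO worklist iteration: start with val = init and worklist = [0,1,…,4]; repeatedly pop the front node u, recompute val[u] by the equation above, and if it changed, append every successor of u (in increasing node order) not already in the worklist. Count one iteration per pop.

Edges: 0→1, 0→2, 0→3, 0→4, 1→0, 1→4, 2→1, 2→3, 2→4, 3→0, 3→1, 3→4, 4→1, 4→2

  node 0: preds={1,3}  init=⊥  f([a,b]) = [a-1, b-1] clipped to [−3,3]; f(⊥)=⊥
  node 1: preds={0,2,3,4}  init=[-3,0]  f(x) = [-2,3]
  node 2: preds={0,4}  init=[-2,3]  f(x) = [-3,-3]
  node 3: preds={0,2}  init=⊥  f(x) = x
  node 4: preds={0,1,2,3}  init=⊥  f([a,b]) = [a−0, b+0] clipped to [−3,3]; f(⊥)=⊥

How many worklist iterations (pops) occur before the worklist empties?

Worklist (10 pops):
  #1 pop 0: in=[-3,0] → [-3,-1] (was ⊥); enqueue []
  #2 pop 1: in=[-3,3] → [-3,3] (was [-3,0]); enqueue [0]
  #3 pop 2: in=[-3,-1] → [-3,3] (was [-2,3]); enqueue [1]
  #4 pop 3: in=[-3,3] → [-3,3] (was ⊥); enqueue []
  #5 pop 4: in=[-3,3] → [-3,3] (was ⊥); enqueue [2]
  #6 pop 0: in=[-3,3] → [-3,2] (was [-3,-1]); enqueue [3,4]
  #7 pop 1: in=[-3,3] → [-3,3] (no change)
  #8 pop 2: in=[-3,3] → [-3,3] (no change)
  #9 pop 3: in=[-3,3] → [-3,3] (no change)
  #10 pop 4: in=[-3,3] → [-3,3] (no change)

Fixpoint:
  val[0] = [-3,2]
  val[1] = [-3,3]
  val[2] = [-3,3]
  val[3] = [-3,3]
  val[4] = [-3,3]

10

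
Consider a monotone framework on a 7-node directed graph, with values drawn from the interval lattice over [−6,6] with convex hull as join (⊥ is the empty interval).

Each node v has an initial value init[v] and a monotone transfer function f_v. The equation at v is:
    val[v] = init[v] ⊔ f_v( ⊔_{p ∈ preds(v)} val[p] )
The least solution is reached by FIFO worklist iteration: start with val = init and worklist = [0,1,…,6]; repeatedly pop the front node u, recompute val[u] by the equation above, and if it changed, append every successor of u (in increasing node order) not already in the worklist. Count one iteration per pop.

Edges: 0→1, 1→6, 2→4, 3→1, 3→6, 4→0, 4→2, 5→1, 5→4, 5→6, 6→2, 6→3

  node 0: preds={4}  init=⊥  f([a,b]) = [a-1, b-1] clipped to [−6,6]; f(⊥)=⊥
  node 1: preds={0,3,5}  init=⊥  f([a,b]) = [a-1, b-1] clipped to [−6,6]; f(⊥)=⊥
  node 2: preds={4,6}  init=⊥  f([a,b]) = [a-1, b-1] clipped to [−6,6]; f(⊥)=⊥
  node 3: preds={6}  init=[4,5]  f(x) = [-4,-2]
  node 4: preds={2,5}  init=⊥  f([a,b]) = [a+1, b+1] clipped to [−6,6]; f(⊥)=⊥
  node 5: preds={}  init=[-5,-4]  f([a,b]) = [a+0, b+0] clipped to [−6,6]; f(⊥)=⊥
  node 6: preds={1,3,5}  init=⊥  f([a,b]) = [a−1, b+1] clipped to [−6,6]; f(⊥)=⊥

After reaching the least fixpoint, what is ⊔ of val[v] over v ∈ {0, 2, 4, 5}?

Trace (16 dequeues):
  [1] u=0 | in ⊥ | out ⊥ | ==
  [2] u=1 | in [-5,5] | out [-6,4] | prev ⊥ | push {}
  [3] u=2 | in ⊥ | out ⊥ | ==
  [4] u=3 | in ⊥ | out [-4,5] | prev [4,5] | push {1}
  [5] u=4 | in [-5,-4] | out [-4,-3] | prev ⊥ | push {0,2}
  [6] u=5 | in ⊥ | out [-5,-4] | ==
  [7] u=6 | in [-6,5] | out [-6,6] | prev ⊥ | push {3}
  [8] u=1 | in [-5,5] | out [-6,4] | ==
  [9] u=0 | in [-4,-3] | out [-5,-4] | prev ⊥ | push {1}
  [10] u=2 | in [-6,6] | out [-6,5] | prev ⊥ | push {4}
  [11] u=3 | in [-6,6] | out [-4,5] | ==
  [12] u=1 | in [-5,5] | out [-6,4] | ==
  [13] u=4 | in [-6,5] | out [-5,6] | prev [-4,-3] | push {0,2}
  [14] u=0 | in [-5,6] | out [-6,5] | prev [-5,-4] | push {1}
  [15] u=2 | in [-6,6] | out [-6,5] | ==
  [16] u=1 | in [-6,5] | out [-6,4] | ==

Converged values:
  [0] [-6,5]
  [1] [-6,4]
  [2] [-6,5]
  [3] [-4,5]
  [4] [-5,6]
  [5] [-5,-4]
  [6] [-6,6]

[-6,6]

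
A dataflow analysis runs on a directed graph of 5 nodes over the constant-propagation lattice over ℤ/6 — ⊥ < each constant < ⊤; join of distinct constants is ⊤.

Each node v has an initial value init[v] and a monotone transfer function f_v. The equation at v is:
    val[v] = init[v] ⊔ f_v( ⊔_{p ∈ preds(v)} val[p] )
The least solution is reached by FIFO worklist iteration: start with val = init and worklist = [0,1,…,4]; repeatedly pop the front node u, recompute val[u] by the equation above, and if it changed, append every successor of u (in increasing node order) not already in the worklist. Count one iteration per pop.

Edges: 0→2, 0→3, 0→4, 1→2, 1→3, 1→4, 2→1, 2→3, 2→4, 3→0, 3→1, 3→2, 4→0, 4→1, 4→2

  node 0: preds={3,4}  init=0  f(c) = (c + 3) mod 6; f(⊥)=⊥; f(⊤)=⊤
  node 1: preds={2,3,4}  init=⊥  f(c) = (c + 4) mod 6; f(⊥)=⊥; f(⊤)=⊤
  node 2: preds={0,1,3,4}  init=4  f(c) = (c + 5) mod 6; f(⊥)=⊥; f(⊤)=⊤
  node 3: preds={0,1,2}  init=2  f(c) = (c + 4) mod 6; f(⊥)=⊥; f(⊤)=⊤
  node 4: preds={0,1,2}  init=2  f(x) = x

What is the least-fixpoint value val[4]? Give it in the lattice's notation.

Trace (8 dequeues):
  [1] u=0 | in 2 | out ⊤ | prev 0 | push {}
  [2] u=1 | in ⊤ | out ⊤ | prev ⊥ | push {}
  [3] u=2 | in ⊤ | out ⊤ | prev 4 | push {1}
  [4] u=3 | in ⊤ | out ⊤ | prev 2 | push {0,2}
  [5] u=4 | in ⊤ | out ⊤ | prev 2 | push {}
  [6] u=1 | in ⊤ | out ⊤ | ==
  [7] u=0 | in ⊤ | out ⊤ | ==
  [8] u=2 | in ⊤ | out ⊤ | ==

Converged values:
  [0] ⊤
  [1] ⊤
  [2] ⊤
  [3] ⊤
  [4] ⊤

⊤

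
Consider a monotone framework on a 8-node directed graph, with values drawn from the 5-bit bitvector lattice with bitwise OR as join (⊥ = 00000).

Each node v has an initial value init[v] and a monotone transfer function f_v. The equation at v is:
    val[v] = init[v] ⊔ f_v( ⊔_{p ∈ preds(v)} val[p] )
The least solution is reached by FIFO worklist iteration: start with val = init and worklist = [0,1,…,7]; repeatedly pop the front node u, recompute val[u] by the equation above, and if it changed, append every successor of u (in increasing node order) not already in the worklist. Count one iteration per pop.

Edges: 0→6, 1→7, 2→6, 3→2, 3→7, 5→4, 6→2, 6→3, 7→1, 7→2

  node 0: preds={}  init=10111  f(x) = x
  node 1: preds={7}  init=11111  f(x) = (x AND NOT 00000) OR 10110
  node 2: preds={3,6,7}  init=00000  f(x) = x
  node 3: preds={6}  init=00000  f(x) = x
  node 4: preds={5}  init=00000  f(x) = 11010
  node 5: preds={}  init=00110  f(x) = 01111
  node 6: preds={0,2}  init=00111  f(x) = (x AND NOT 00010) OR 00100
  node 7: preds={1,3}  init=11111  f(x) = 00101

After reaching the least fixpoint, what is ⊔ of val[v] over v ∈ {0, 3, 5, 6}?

11111

Iteration log — 13 steps:
  step 1. node 0  ⊔preds=00000  new=10111  stable
  step 2. node 1  ⊔preds=11111  new=11111  stable
  step 3. node 2  ⊔preds=11111  new=11111  old=00000  +wl: 
  step 4. node 3  ⊔preds=00111  new=00111  old=00000  +wl: 2
  step 5. node 4  ⊔preds=00110  new=11010  old=00000  +wl: 
  step 6. node 5  ⊔preds=00000  new=01111  old=00110  +wl: 4
  step 7. node 6  ⊔preds=11111  new=11111  old=00111  +wl: 3
  step 8. node 7  ⊔preds=11111  new=11111  stable
  step 9. node 2  ⊔preds=11111  new=11111  stable
  step 10. node 4  ⊔preds=01111  new=11010  stable
  step 11. node 3  ⊔preds=11111  new=11111  old=00111  +wl: 2,7
  step 12. node 2  ⊔preds=11111  new=11111  stable
  step 13. node 7  ⊔preds=11111  new=11111  stable

Least fixpoint reached:
  node 0: 10111
  node 1: 11111
  node 2: 11111
  node 3: 11111
  node 4: 11010
  node 5: 01111
  node 6: 11111
  node 7: 11111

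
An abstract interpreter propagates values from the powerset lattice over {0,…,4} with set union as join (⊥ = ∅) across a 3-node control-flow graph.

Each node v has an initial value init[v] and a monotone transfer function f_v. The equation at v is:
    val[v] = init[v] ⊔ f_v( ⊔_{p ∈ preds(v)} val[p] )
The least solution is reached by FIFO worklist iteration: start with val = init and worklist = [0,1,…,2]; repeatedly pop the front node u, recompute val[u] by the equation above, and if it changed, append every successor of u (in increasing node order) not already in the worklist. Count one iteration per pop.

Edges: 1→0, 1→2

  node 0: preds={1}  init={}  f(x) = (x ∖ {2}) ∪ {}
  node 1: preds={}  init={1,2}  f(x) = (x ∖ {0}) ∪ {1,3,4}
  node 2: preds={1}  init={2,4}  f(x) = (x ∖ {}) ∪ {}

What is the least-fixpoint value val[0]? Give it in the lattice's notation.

{1,3,4}

Trace (4 dequeues):
  [1] u=0 | in {1,2} | out {1} | prev {} | push {}
  [2] u=1 | in {} | out {1,2,3,4} | prev {1,2} | push {0}
  [3] u=2 | in {1,2,3,4} | out {1,2,3,4} | prev {2,4} | push {}
  [4] u=0 | in {1,2,3,4} | out {1,3,4} | prev {1} | push {}

Converged values:
  [0] {1,3,4}
  [1] {1,2,3,4}
  [2] {1,2,3,4}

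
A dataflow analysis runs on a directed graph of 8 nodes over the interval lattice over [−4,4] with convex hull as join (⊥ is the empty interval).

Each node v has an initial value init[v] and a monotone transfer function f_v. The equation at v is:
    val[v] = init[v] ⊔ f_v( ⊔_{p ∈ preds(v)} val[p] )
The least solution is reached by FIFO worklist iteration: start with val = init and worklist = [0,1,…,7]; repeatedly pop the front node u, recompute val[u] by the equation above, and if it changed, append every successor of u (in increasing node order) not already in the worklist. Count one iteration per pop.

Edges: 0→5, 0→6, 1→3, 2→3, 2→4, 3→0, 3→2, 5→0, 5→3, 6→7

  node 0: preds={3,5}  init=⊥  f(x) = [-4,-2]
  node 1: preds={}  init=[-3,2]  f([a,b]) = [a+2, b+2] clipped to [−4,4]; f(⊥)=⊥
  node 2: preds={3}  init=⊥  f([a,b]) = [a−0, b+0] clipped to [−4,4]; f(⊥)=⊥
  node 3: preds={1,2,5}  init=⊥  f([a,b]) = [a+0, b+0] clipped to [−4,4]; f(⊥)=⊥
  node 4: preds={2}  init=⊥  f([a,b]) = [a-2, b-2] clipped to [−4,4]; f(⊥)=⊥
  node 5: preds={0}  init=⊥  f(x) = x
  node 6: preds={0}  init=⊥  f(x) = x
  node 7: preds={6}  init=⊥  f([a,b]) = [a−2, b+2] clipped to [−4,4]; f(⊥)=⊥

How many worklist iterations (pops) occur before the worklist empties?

16

Worklist (16 pops):
  #1 pop 0: in=⊥ → [-4,-2] (was ⊥); enqueue []
  #2 pop 1: in=⊥ → [-3,2] (no change)
  #3 pop 2: in=⊥ → ⊥ (no change)
  #4 pop 3: in=[-3,2] → [-3,2] (was ⊥); enqueue [0,2]
  #5 pop 4: in=⊥ → ⊥ (no change)
  #6 pop 5: in=[-4,-2] → [-4,-2] (was ⊥); enqueue [3]
  #7 pop 6: in=[-4,-2] → [-4,-2] (was ⊥); enqueue []
  #8 pop 7: in=[-4,-2] → [-4,0] (was ⊥); enqueue []
  #9 pop 0: in=[-4,2] → [-4,-2] (no change)
  #10 pop 2: in=[-3,2] → [-3,2] (was ⊥); enqueue [4]
  #11 pop 3: in=[-4,2] → [-4,2] (was [-3,2]); enqueue [0,2]
  #12 pop 4: in=[-3,2] → [-4,0] (was ⊥); enqueue []
  #13 pop 0: in=[-4,2] → [-4,-2] (no change)
  #14 pop 2: in=[-4,2] → [-4,2] (was [-3,2]); enqueue [3,4]
  #15 pop 3: in=[-4,2] → [-4,2] (no change)
  #16 pop 4: in=[-4,2] → [-4,0] (no change)

Fixpoint:
  val[0] = [-4,-2]
  val[1] = [-3,2]
  val[2] = [-4,2]
  val[3] = [-4,2]
  val[4] = [-4,0]
  val[5] = [-4,-2]
  val[6] = [-4,-2]
  val[7] = [-4,0]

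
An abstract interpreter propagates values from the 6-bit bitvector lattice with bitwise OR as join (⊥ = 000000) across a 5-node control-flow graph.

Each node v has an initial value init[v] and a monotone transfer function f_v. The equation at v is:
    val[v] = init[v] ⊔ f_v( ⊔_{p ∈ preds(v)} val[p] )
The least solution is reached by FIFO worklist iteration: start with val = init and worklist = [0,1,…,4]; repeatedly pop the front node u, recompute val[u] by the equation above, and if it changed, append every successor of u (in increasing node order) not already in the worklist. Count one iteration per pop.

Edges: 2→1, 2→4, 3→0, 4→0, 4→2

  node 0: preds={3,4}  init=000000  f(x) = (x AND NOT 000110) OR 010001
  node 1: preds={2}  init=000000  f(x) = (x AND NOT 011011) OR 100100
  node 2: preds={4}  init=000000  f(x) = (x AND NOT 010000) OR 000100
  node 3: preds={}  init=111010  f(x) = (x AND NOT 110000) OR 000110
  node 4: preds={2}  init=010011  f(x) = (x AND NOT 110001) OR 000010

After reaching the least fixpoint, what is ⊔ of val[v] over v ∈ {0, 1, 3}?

Worklist (8 pops):
  #1 pop 0: in=111011 → 111001 (was 000000); enqueue []
  #2 pop 1: in=000000 → 100100 (was 000000); enqueue []
  #3 pop 2: in=010011 → 000111 (was 000000); enqueue [1]
  #4 pop 3: in=000000 → 111110 (was 111010); enqueue [0]
  #5 pop 4: in=000111 → 010111 (was 010011); enqueue [2]
  #6 pop 1: in=000111 → 100100 (no change)
  #7 pop 0: in=111111 → 111001 (no change)
  #8 pop 2: in=010111 → 000111 (no change)

Fixpoint:
  val[0] = 111001
  val[1] = 100100
  val[2] = 000111
  val[3] = 111110
  val[4] = 010111

111111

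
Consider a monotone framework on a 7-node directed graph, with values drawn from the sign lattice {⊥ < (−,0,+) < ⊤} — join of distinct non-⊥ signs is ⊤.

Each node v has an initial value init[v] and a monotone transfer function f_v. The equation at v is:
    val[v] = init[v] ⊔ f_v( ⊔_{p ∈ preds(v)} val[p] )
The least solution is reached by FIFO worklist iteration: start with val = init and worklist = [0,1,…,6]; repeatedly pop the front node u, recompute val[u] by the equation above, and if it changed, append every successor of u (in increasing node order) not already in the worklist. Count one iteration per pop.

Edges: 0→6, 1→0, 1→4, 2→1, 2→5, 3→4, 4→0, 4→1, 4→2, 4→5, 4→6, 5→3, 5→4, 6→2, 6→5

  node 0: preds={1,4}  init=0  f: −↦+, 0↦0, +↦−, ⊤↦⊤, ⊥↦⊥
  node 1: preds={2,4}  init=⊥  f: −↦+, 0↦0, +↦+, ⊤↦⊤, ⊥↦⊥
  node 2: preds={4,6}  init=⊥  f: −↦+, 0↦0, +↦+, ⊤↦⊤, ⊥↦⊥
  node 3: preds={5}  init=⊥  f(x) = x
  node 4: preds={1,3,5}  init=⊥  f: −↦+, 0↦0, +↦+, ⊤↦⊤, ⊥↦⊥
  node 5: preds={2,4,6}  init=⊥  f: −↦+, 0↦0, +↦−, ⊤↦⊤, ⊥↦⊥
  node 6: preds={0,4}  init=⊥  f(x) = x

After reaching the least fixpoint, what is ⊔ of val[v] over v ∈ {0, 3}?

Iteration log — 17 steps:
  step 1. node 0  ⊔preds=⊥  new=0  stable
  step 2. node 1  ⊔preds=⊥  new=⊥  stable
  step 3. node 2  ⊔preds=⊥  new=⊥  stable
  step 4. node 3  ⊔preds=⊥  new=⊥  stable
  step 5. node 4  ⊔preds=⊥  new=⊥  stable
  step 6. node 5  ⊔preds=⊥  new=⊥  stable
  step 7. node 6  ⊔preds=0  new=0  old=⊥  +wl: 2,5
  step 8. node 2  ⊔preds=0  new=0  old=⊥  +wl: 1
  step 9. node 5  ⊔preds=0  new=0  old=⊥  +wl: 3,4
  step 10. node 1  ⊔preds=0  new=0  old=⊥  +wl: 0
  step 11. node 3  ⊔preds=0  new=0  old=⊥  +wl: 
  step 12. node 4  ⊔preds=0  new=0  old=⊥  +wl: 1,2,5,6
  step 13. node 0  ⊔preds=0  new=0  stable
  step 14. node 1  ⊔preds=0  new=0  stable
  step 15. node 2  ⊔preds=0  new=0  stable
  step 16. node 5  ⊔preds=0  new=0  stable
  step 17. node 6  ⊔preds=0  new=0  stable

Least fixpoint reached:
  node 0: 0
  node 1: 0
  node 2: 0
  node 3: 0
  node 4: 0
  node 5: 0
  node 6: 0

0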